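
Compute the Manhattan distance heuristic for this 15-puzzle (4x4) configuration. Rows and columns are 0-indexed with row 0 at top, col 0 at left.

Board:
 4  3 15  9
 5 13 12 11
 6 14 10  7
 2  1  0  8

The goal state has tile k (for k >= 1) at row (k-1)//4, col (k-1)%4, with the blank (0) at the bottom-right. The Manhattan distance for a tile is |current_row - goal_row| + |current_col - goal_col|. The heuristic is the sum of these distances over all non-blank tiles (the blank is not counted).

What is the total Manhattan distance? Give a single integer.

Tile 4: at (0,0), goal (0,3), distance |0-0|+|0-3| = 3
Tile 3: at (0,1), goal (0,2), distance |0-0|+|1-2| = 1
Tile 15: at (0,2), goal (3,2), distance |0-3|+|2-2| = 3
Tile 9: at (0,3), goal (2,0), distance |0-2|+|3-0| = 5
Tile 5: at (1,0), goal (1,0), distance |1-1|+|0-0| = 0
Tile 13: at (1,1), goal (3,0), distance |1-3|+|1-0| = 3
Tile 12: at (1,2), goal (2,3), distance |1-2|+|2-3| = 2
Tile 11: at (1,3), goal (2,2), distance |1-2|+|3-2| = 2
Tile 6: at (2,0), goal (1,1), distance |2-1|+|0-1| = 2
Tile 14: at (2,1), goal (3,1), distance |2-3|+|1-1| = 1
Tile 10: at (2,2), goal (2,1), distance |2-2|+|2-1| = 1
Tile 7: at (2,3), goal (1,2), distance |2-1|+|3-2| = 2
Tile 2: at (3,0), goal (0,1), distance |3-0|+|0-1| = 4
Tile 1: at (3,1), goal (0,0), distance |3-0|+|1-0| = 4
Tile 8: at (3,3), goal (1,3), distance |3-1|+|3-3| = 2
Sum: 3 + 1 + 3 + 5 + 0 + 3 + 2 + 2 + 2 + 1 + 1 + 2 + 4 + 4 + 2 = 35

Answer: 35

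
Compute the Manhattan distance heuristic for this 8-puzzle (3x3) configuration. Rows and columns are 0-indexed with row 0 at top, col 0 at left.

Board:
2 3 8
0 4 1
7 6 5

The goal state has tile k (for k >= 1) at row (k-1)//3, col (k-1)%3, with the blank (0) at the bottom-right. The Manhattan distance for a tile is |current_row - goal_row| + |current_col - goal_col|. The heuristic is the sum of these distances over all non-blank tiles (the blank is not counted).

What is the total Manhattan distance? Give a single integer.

Tile 2: at (0,0), goal (0,1), distance |0-0|+|0-1| = 1
Tile 3: at (0,1), goal (0,2), distance |0-0|+|1-2| = 1
Tile 8: at (0,2), goal (2,1), distance |0-2|+|2-1| = 3
Tile 4: at (1,1), goal (1,0), distance |1-1|+|1-0| = 1
Tile 1: at (1,2), goal (0,0), distance |1-0|+|2-0| = 3
Tile 7: at (2,0), goal (2,0), distance |2-2|+|0-0| = 0
Tile 6: at (2,1), goal (1,2), distance |2-1|+|1-2| = 2
Tile 5: at (2,2), goal (1,1), distance |2-1|+|2-1| = 2
Sum: 1 + 1 + 3 + 1 + 3 + 0 + 2 + 2 = 13

Answer: 13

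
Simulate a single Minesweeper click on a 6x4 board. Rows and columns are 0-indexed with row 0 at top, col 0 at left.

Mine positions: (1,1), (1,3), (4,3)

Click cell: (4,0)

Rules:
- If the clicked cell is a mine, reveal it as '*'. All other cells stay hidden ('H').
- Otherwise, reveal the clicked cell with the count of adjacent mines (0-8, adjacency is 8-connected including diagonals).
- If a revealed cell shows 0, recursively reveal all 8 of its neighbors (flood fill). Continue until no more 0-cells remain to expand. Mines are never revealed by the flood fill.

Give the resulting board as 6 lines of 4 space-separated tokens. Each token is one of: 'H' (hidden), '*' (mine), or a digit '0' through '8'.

H H H H
H H H H
1 1 2 H
0 0 1 H
0 0 1 H
0 0 1 H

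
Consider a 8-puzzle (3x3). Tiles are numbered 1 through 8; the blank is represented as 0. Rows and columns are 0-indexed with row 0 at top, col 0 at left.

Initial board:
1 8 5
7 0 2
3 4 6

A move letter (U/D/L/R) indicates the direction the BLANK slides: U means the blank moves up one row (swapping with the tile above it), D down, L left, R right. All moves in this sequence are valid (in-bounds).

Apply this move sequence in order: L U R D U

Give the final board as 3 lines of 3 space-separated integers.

Answer: 8 0 5
1 7 2
3 4 6

Derivation:
After move 1 (L):
1 8 5
0 7 2
3 4 6

After move 2 (U):
0 8 5
1 7 2
3 4 6

After move 3 (R):
8 0 5
1 7 2
3 4 6

After move 4 (D):
8 7 5
1 0 2
3 4 6

After move 5 (U):
8 0 5
1 7 2
3 4 6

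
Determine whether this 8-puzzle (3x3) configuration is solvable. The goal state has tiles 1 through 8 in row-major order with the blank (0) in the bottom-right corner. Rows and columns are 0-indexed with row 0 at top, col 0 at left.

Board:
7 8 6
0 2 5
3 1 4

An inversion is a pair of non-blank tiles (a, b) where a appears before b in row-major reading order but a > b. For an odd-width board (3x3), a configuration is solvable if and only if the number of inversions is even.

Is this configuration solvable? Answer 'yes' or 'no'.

Inversions (pairs i<j in row-major order where tile[i] > tile[j] > 0): 22
22 is even, so the puzzle is solvable.

Answer: yes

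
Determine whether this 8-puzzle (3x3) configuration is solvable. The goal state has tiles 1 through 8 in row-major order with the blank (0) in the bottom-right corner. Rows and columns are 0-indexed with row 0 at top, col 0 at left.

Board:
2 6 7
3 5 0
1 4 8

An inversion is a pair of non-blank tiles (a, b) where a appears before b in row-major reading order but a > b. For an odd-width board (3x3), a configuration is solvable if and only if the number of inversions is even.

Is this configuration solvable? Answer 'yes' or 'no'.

Answer: yes

Derivation:
Inversions (pairs i<j in row-major order where tile[i] > tile[j] > 0): 12
12 is even, so the puzzle is solvable.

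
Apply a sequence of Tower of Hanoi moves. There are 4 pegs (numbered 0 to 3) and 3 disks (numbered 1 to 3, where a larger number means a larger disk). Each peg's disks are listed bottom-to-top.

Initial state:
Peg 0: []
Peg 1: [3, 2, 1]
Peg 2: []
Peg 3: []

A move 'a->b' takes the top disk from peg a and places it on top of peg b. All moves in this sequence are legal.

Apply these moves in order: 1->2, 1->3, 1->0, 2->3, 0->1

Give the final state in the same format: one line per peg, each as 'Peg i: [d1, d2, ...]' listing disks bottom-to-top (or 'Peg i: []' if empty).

After move 1 (1->2):
Peg 0: []
Peg 1: [3, 2]
Peg 2: [1]
Peg 3: []

After move 2 (1->3):
Peg 0: []
Peg 1: [3]
Peg 2: [1]
Peg 3: [2]

After move 3 (1->0):
Peg 0: [3]
Peg 1: []
Peg 2: [1]
Peg 3: [2]

After move 4 (2->3):
Peg 0: [3]
Peg 1: []
Peg 2: []
Peg 3: [2, 1]

After move 5 (0->1):
Peg 0: []
Peg 1: [3]
Peg 2: []
Peg 3: [2, 1]

Answer: Peg 0: []
Peg 1: [3]
Peg 2: []
Peg 3: [2, 1]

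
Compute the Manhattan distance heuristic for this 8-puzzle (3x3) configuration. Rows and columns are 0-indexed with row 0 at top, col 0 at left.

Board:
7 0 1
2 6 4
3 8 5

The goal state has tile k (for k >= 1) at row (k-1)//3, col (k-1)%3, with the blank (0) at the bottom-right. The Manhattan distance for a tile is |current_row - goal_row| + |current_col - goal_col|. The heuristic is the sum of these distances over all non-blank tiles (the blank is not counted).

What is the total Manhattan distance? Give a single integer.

Tile 7: at (0,0), goal (2,0), distance |0-2|+|0-0| = 2
Tile 1: at (0,2), goal (0,0), distance |0-0|+|2-0| = 2
Tile 2: at (1,0), goal (0,1), distance |1-0|+|0-1| = 2
Tile 6: at (1,1), goal (1,2), distance |1-1|+|1-2| = 1
Tile 4: at (1,2), goal (1,0), distance |1-1|+|2-0| = 2
Tile 3: at (2,0), goal (0,2), distance |2-0|+|0-2| = 4
Tile 8: at (2,1), goal (2,1), distance |2-2|+|1-1| = 0
Tile 5: at (2,2), goal (1,1), distance |2-1|+|2-1| = 2
Sum: 2 + 2 + 2 + 1 + 2 + 4 + 0 + 2 = 15

Answer: 15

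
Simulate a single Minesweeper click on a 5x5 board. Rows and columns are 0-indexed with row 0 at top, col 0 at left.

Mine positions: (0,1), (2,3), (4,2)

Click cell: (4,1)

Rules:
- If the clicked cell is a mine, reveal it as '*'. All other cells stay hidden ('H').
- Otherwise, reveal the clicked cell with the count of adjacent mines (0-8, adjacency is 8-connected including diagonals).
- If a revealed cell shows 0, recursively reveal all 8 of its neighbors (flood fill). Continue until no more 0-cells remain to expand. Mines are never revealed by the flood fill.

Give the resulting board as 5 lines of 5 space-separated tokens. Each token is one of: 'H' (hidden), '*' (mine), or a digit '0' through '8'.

H H H H H
H H H H H
H H H H H
H H H H H
H 1 H H H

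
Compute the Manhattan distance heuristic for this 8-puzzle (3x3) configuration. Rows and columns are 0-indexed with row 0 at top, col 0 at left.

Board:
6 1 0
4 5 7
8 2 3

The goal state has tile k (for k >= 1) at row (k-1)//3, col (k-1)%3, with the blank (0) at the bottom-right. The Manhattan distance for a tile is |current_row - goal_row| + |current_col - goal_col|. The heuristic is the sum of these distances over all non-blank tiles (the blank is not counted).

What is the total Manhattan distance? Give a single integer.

Answer: 12

Derivation:
Tile 6: at (0,0), goal (1,2), distance |0-1|+|0-2| = 3
Tile 1: at (0,1), goal (0,0), distance |0-0|+|1-0| = 1
Tile 4: at (1,0), goal (1,0), distance |1-1|+|0-0| = 0
Tile 5: at (1,1), goal (1,1), distance |1-1|+|1-1| = 0
Tile 7: at (1,2), goal (2,0), distance |1-2|+|2-0| = 3
Tile 8: at (2,0), goal (2,1), distance |2-2|+|0-1| = 1
Tile 2: at (2,1), goal (0,1), distance |2-0|+|1-1| = 2
Tile 3: at (2,2), goal (0,2), distance |2-0|+|2-2| = 2
Sum: 3 + 1 + 0 + 0 + 3 + 1 + 2 + 2 = 12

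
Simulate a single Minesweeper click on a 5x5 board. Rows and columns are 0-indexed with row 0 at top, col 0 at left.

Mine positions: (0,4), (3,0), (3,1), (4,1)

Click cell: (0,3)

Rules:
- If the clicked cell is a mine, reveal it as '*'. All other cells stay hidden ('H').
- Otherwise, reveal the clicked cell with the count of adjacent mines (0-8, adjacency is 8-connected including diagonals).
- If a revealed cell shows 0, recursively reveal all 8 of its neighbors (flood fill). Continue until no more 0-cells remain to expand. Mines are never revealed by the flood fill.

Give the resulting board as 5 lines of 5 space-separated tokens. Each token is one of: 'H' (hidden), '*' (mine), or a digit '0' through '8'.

H H H 1 H
H H H H H
H H H H H
H H H H H
H H H H H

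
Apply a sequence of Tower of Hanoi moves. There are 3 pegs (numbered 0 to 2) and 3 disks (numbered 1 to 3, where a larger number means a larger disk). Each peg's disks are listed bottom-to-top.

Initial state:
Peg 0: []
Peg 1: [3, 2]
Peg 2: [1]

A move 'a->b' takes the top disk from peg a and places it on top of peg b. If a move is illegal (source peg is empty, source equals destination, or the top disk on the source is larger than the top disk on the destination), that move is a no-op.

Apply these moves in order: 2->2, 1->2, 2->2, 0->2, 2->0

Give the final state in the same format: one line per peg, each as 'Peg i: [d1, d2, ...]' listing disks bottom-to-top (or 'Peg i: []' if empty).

After move 1 (2->2):
Peg 0: []
Peg 1: [3, 2]
Peg 2: [1]

After move 2 (1->2):
Peg 0: []
Peg 1: [3, 2]
Peg 2: [1]

After move 3 (2->2):
Peg 0: []
Peg 1: [3, 2]
Peg 2: [1]

After move 4 (0->2):
Peg 0: []
Peg 1: [3, 2]
Peg 2: [1]

After move 5 (2->0):
Peg 0: [1]
Peg 1: [3, 2]
Peg 2: []

Answer: Peg 0: [1]
Peg 1: [3, 2]
Peg 2: []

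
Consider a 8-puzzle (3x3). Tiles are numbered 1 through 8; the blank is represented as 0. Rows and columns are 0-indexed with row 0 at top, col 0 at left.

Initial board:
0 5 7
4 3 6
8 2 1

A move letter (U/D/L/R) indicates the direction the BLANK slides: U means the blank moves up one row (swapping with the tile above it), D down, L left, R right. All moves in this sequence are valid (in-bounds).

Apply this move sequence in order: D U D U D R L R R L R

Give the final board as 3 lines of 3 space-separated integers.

After move 1 (D):
4 5 7
0 3 6
8 2 1

After move 2 (U):
0 5 7
4 3 6
8 2 1

After move 3 (D):
4 5 7
0 3 6
8 2 1

After move 4 (U):
0 5 7
4 3 6
8 2 1

After move 5 (D):
4 5 7
0 3 6
8 2 1

After move 6 (R):
4 5 7
3 0 6
8 2 1

After move 7 (L):
4 5 7
0 3 6
8 2 1

After move 8 (R):
4 5 7
3 0 6
8 2 1

After move 9 (R):
4 5 7
3 6 0
8 2 1

After move 10 (L):
4 5 7
3 0 6
8 2 1

After move 11 (R):
4 5 7
3 6 0
8 2 1

Answer: 4 5 7
3 6 0
8 2 1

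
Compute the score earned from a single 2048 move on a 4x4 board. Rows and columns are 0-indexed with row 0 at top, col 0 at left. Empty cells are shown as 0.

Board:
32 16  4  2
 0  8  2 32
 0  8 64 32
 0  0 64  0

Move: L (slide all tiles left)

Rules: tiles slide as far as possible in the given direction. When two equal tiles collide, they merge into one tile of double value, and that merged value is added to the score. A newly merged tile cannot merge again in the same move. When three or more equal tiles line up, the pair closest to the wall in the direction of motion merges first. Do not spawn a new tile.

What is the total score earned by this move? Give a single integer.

Slide left:
row 0: [32, 16, 4, 2] -> [32, 16, 4, 2]  score +0 (running 0)
row 1: [0, 8, 2, 32] -> [8, 2, 32, 0]  score +0 (running 0)
row 2: [0, 8, 64, 32] -> [8, 64, 32, 0]  score +0 (running 0)
row 3: [0, 0, 64, 0] -> [64, 0, 0, 0]  score +0 (running 0)
Board after move:
32 16  4  2
 8  2 32  0
 8 64 32  0
64  0  0  0

Answer: 0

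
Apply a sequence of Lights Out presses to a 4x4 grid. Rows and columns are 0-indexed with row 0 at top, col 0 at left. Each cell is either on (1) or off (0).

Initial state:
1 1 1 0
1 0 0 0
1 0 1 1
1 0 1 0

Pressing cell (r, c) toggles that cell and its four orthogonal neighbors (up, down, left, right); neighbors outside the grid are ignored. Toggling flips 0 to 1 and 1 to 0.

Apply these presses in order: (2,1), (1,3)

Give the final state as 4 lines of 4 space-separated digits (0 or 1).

Answer: 1 1 1 1
1 1 1 1
0 1 0 0
1 1 1 0

Derivation:
After press 1 at (2,1):
1 1 1 0
1 1 0 0
0 1 0 1
1 1 1 0

After press 2 at (1,3):
1 1 1 1
1 1 1 1
0 1 0 0
1 1 1 0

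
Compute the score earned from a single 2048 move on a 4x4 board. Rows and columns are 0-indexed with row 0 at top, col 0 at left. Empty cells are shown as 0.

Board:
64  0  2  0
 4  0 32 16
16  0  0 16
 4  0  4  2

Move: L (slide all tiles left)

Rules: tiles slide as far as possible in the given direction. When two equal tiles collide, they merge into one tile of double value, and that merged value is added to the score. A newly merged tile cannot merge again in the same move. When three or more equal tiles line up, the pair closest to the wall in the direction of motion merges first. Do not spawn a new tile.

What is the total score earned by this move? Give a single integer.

Slide left:
row 0: [64, 0, 2, 0] -> [64, 2, 0, 0]  score +0 (running 0)
row 1: [4, 0, 32, 16] -> [4, 32, 16, 0]  score +0 (running 0)
row 2: [16, 0, 0, 16] -> [32, 0, 0, 0]  score +32 (running 32)
row 3: [4, 0, 4, 2] -> [8, 2, 0, 0]  score +8 (running 40)
Board after move:
64  2  0  0
 4 32 16  0
32  0  0  0
 8  2  0  0

Answer: 40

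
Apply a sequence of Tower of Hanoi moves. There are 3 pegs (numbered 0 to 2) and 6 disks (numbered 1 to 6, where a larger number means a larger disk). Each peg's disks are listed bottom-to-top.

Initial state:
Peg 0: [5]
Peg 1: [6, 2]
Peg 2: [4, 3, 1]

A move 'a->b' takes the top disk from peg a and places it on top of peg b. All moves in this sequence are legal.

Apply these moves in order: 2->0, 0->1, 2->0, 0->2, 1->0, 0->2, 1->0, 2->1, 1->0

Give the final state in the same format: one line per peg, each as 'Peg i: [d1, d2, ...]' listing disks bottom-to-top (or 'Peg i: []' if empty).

After move 1 (2->0):
Peg 0: [5, 1]
Peg 1: [6, 2]
Peg 2: [4, 3]

After move 2 (0->1):
Peg 0: [5]
Peg 1: [6, 2, 1]
Peg 2: [4, 3]

After move 3 (2->0):
Peg 0: [5, 3]
Peg 1: [6, 2, 1]
Peg 2: [4]

After move 4 (0->2):
Peg 0: [5]
Peg 1: [6, 2, 1]
Peg 2: [4, 3]

After move 5 (1->0):
Peg 0: [5, 1]
Peg 1: [6, 2]
Peg 2: [4, 3]

After move 6 (0->2):
Peg 0: [5]
Peg 1: [6, 2]
Peg 2: [4, 3, 1]

After move 7 (1->0):
Peg 0: [5, 2]
Peg 1: [6]
Peg 2: [4, 3, 1]

After move 8 (2->1):
Peg 0: [5, 2]
Peg 1: [6, 1]
Peg 2: [4, 3]

After move 9 (1->0):
Peg 0: [5, 2, 1]
Peg 1: [6]
Peg 2: [4, 3]

Answer: Peg 0: [5, 2, 1]
Peg 1: [6]
Peg 2: [4, 3]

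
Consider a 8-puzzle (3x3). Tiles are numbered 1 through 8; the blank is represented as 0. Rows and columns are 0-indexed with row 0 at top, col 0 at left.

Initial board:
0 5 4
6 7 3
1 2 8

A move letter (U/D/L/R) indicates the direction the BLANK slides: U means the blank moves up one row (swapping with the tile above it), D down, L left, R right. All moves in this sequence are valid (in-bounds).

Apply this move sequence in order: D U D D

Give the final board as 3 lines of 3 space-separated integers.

After move 1 (D):
6 5 4
0 7 3
1 2 8

After move 2 (U):
0 5 4
6 7 3
1 2 8

After move 3 (D):
6 5 4
0 7 3
1 2 8

After move 4 (D):
6 5 4
1 7 3
0 2 8

Answer: 6 5 4
1 7 3
0 2 8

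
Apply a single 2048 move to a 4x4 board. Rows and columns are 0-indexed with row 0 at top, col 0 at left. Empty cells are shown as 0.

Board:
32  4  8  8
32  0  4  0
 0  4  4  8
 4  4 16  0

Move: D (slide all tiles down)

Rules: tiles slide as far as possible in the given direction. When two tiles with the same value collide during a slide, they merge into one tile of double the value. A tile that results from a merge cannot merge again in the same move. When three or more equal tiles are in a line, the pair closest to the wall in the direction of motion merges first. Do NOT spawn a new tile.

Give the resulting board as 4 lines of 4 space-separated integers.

Slide down:
col 0: [32, 32, 0, 4] -> [0, 0, 64, 4]
col 1: [4, 0, 4, 4] -> [0, 0, 4, 8]
col 2: [8, 4, 4, 16] -> [0, 8, 8, 16]
col 3: [8, 0, 8, 0] -> [0, 0, 0, 16]

Answer:  0  0  0  0
 0  0  8  0
64  4  8  0
 4  8 16 16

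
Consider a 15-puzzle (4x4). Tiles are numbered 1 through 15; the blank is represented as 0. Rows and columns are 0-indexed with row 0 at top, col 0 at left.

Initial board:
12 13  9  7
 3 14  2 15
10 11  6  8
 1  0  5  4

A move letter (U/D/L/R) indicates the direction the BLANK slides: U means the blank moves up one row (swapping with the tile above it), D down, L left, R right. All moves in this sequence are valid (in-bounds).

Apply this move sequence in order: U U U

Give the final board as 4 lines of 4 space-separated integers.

After move 1 (U):
12 13  9  7
 3 14  2 15
10  0  6  8
 1 11  5  4

After move 2 (U):
12 13  9  7
 3  0  2 15
10 14  6  8
 1 11  5  4

After move 3 (U):
12  0  9  7
 3 13  2 15
10 14  6  8
 1 11  5  4

Answer: 12  0  9  7
 3 13  2 15
10 14  6  8
 1 11  5  4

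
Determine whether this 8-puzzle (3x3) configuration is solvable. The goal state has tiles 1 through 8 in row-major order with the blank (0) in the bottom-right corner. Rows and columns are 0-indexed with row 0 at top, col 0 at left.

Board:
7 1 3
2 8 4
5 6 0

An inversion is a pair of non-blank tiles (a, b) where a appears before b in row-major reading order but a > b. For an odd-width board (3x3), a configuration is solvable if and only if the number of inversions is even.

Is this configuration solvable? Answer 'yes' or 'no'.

Inversions (pairs i<j in row-major order where tile[i] > tile[j] > 0): 10
10 is even, so the puzzle is solvable.

Answer: yes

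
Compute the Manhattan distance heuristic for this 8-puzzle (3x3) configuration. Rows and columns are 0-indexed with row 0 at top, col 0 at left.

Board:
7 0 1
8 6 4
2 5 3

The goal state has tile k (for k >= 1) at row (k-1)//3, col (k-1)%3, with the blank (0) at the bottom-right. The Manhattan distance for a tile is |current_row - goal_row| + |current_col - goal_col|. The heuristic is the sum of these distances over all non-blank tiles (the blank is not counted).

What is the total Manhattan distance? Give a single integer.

Tile 7: at (0,0), goal (2,0), distance |0-2|+|0-0| = 2
Tile 1: at (0,2), goal (0,0), distance |0-0|+|2-0| = 2
Tile 8: at (1,0), goal (2,1), distance |1-2|+|0-1| = 2
Tile 6: at (1,1), goal (1,2), distance |1-1|+|1-2| = 1
Tile 4: at (1,2), goal (1,0), distance |1-1|+|2-0| = 2
Tile 2: at (2,0), goal (0,1), distance |2-0|+|0-1| = 3
Tile 5: at (2,1), goal (1,1), distance |2-1|+|1-1| = 1
Tile 3: at (2,2), goal (0,2), distance |2-0|+|2-2| = 2
Sum: 2 + 2 + 2 + 1 + 2 + 3 + 1 + 2 = 15

Answer: 15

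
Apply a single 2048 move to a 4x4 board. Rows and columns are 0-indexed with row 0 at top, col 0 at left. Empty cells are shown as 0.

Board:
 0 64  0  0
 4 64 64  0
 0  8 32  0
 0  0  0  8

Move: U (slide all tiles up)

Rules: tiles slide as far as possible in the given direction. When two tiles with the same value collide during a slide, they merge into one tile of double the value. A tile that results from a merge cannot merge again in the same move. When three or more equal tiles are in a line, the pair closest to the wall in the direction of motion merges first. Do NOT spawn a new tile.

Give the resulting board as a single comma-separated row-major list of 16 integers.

Slide up:
col 0: [0, 4, 0, 0] -> [4, 0, 0, 0]
col 1: [64, 64, 8, 0] -> [128, 8, 0, 0]
col 2: [0, 64, 32, 0] -> [64, 32, 0, 0]
col 3: [0, 0, 0, 8] -> [8, 0, 0, 0]

Answer: 4, 128, 64, 8, 0, 8, 32, 0, 0, 0, 0, 0, 0, 0, 0, 0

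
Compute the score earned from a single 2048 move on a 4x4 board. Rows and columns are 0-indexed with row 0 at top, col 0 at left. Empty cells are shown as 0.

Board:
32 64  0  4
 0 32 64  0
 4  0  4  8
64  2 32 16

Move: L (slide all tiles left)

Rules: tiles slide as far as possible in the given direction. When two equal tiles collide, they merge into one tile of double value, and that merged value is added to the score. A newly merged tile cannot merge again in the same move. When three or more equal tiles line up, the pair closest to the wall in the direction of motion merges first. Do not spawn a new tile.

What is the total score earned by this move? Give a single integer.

Answer: 8

Derivation:
Slide left:
row 0: [32, 64, 0, 4] -> [32, 64, 4, 0]  score +0 (running 0)
row 1: [0, 32, 64, 0] -> [32, 64, 0, 0]  score +0 (running 0)
row 2: [4, 0, 4, 8] -> [8, 8, 0, 0]  score +8 (running 8)
row 3: [64, 2, 32, 16] -> [64, 2, 32, 16]  score +0 (running 8)
Board after move:
32 64  4  0
32 64  0  0
 8  8  0  0
64  2 32 16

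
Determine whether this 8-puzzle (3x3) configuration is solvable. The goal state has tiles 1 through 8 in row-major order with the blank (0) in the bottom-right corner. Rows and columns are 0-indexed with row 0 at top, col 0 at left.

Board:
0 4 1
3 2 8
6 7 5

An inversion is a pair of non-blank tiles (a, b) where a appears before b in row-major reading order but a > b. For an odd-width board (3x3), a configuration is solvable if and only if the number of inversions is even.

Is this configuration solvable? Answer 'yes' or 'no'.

Inversions (pairs i<j in row-major order where tile[i] > tile[j] > 0): 9
9 is odd, so the puzzle is not solvable.

Answer: no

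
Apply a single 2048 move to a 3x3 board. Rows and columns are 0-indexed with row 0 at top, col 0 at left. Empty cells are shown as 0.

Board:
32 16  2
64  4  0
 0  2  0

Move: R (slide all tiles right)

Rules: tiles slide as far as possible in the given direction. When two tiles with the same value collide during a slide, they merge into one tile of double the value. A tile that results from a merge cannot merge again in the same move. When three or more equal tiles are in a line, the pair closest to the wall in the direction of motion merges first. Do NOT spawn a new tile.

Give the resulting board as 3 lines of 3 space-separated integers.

Slide right:
row 0: [32, 16, 2] -> [32, 16, 2]
row 1: [64, 4, 0] -> [0, 64, 4]
row 2: [0, 2, 0] -> [0, 0, 2]

Answer: 32 16  2
 0 64  4
 0  0  2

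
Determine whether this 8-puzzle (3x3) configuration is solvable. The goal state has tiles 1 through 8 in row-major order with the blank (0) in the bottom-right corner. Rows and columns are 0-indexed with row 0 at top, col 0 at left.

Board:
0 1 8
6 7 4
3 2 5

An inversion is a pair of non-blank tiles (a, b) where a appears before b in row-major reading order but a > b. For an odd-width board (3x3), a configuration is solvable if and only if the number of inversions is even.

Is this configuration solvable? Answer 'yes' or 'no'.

Answer: no

Derivation:
Inversions (pairs i<j in row-major order where tile[i] > tile[j] > 0): 17
17 is odd, so the puzzle is not solvable.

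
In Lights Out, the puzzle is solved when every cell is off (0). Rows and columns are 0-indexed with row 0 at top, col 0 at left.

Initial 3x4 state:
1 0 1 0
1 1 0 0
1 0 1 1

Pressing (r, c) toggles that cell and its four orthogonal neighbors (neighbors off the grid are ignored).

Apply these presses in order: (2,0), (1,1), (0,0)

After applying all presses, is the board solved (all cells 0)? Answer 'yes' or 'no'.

After press 1 at (2,0):
1 0 1 0
0 1 0 0
0 1 1 1

After press 2 at (1,1):
1 1 1 0
1 0 1 0
0 0 1 1

After press 3 at (0,0):
0 0 1 0
0 0 1 0
0 0 1 1

Lights still on: 4

Answer: no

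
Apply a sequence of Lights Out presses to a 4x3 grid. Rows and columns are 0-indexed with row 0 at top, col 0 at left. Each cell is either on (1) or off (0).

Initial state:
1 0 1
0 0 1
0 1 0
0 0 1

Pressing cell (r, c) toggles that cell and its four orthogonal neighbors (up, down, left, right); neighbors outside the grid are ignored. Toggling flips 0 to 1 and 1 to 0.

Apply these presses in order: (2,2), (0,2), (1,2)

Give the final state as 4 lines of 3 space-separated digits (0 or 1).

Answer: 1 1 1
0 1 0
0 0 0
0 0 0

Derivation:
After press 1 at (2,2):
1 0 1
0 0 0
0 0 1
0 0 0

After press 2 at (0,2):
1 1 0
0 0 1
0 0 1
0 0 0

After press 3 at (1,2):
1 1 1
0 1 0
0 0 0
0 0 0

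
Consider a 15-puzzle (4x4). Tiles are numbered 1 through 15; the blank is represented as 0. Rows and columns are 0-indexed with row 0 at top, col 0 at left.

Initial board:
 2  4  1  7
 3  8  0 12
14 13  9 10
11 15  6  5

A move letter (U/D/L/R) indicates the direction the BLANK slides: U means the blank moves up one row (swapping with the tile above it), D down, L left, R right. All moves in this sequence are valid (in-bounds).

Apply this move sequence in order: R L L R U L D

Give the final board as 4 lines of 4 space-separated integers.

After move 1 (R):
 2  4  1  7
 3  8 12  0
14 13  9 10
11 15  6  5

After move 2 (L):
 2  4  1  7
 3  8  0 12
14 13  9 10
11 15  6  5

After move 3 (L):
 2  4  1  7
 3  0  8 12
14 13  9 10
11 15  6  5

After move 4 (R):
 2  4  1  7
 3  8  0 12
14 13  9 10
11 15  6  5

After move 5 (U):
 2  4  0  7
 3  8  1 12
14 13  9 10
11 15  6  5

After move 6 (L):
 2  0  4  7
 3  8  1 12
14 13  9 10
11 15  6  5

After move 7 (D):
 2  8  4  7
 3  0  1 12
14 13  9 10
11 15  6  5

Answer:  2  8  4  7
 3  0  1 12
14 13  9 10
11 15  6  5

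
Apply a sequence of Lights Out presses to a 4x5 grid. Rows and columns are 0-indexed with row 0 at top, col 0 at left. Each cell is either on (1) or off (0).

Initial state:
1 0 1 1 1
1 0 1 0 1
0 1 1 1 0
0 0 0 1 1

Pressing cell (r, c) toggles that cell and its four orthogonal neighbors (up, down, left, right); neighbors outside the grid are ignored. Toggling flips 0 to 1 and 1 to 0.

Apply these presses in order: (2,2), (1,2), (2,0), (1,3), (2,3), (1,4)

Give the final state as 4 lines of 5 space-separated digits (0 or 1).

Answer: 1 0 0 0 0
0 1 0 0 1
1 1 0 0 0
1 0 1 0 1

Derivation:
After press 1 at (2,2):
1 0 1 1 1
1 0 0 0 1
0 0 0 0 0
0 0 1 1 1

After press 2 at (1,2):
1 0 0 1 1
1 1 1 1 1
0 0 1 0 0
0 0 1 1 1

After press 3 at (2,0):
1 0 0 1 1
0 1 1 1 1
1 1 1 0 0
1 0 1 1 1

After press 4 at (1,3):
1 0 0 0 1
0 1 0 0 0
1 1 1 1 0
1 0 1 1 1

After press 5 at (2,3):
1 0 0 0 1
0 1 0 1 0
1 1 0 0 1
1 0 1 0 1

After press 6 at (1,4):
1 0 0 0 0
0 1 0 0 1
1 1 0 0 0
1 0 1 0 1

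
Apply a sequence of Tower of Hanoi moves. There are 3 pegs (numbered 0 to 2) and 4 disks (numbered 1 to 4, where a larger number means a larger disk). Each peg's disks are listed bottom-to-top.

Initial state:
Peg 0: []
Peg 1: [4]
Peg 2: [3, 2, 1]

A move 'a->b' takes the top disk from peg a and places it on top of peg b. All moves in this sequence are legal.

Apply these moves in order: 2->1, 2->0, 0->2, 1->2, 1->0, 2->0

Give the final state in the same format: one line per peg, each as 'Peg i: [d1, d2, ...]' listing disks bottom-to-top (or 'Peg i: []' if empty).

After move 1 (2->1):
Peg 0: []
Peg 1: [4, 1]
Peg 2: [3, 2]

After move 2 (2->0):
Peg 0: [2]
Peg 1: [4, 1]
Peg 2: [3]

After move 3 (0->2):
Peg 0: []
Peg 1: [4, 1]
Peg 2: [3, 2]

After move 4 (1->2):
Peg 0: []
Peg 1: [4]
Peg 2: [3, 2, 1]

After move 5 (1->0):
Peg 0: [4]
Peg 1: []
Peg 2: [3, 2, 1]

After move 6 (2->0):
Peg 0: [4, 1]
Peg 1: []
Peg 2: [3, 2]

Answer: Peg 0: [4, 1]
Peg 1: []
Peg 2: [3, 2]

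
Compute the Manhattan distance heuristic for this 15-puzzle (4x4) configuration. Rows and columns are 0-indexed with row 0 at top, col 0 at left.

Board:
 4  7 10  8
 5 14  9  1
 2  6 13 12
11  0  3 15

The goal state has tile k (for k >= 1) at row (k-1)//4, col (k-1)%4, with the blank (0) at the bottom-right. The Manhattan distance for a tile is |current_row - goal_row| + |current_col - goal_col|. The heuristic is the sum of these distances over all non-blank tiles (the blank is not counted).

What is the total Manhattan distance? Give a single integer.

Answer: 32

Derivation:
Tile 4: (0,0)->(0,3) = 3
Tile 7: (0,1)->(1,2) = 2
Tile 10: (0,2)->(2,1) = 3
Tile 8: (0,3)->(1,3) = 1
Tile 5: (1,0)->(1,0) = 0
Tile 14: (1,1)->(3,1) = 2
Tile 9: (1,2)->(2,0) = 3
Tile 1: (1,3)->(0,0) = 4
Tile 2: (2,0)->(0,1) = 3
Tile 6: (2,1)->(1,1) = 1
Tile 13: (2,2)->(3,0) = 3
Tile 12: (2,3)->(2,3) = 0
Tile 11: (3,0)->(2,2) = 3
Tile 3: (3,2)->(0,2) = 3
Tile 15: (3,3)->(3,2) = 1
Sum: 3 + 2 + 3 + 1 + 0 + 2 + 3 + 4 + 3 + 1 + 3 + 0 + 3 + 3 + 1 = 32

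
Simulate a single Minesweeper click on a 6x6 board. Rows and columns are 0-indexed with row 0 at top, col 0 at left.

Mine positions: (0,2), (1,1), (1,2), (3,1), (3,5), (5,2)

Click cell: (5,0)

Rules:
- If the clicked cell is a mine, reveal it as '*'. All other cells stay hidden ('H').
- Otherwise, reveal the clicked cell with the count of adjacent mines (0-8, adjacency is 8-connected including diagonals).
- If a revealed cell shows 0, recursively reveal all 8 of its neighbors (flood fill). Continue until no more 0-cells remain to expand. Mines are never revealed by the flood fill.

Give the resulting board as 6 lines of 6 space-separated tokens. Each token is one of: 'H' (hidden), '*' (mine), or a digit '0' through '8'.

H H H H H H
H H H H H H
H H H H H H
H H H H H H
1 2 H H H H
0 1 H H H H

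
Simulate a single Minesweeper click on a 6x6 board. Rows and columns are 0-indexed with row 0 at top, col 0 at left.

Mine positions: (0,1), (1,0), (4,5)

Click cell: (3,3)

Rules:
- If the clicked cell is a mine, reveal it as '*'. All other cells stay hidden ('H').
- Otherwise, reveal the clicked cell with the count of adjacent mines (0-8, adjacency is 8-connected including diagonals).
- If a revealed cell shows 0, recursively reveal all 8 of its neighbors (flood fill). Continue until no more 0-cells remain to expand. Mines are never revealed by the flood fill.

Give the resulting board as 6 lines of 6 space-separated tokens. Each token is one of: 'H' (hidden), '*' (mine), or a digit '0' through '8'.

H H 1 0 0 0
H 2 1 0 0 0
1 1 0 0 0 0
0 0 0 0 1 1
0 0 0 0 1 H
0 0 0 0 1 H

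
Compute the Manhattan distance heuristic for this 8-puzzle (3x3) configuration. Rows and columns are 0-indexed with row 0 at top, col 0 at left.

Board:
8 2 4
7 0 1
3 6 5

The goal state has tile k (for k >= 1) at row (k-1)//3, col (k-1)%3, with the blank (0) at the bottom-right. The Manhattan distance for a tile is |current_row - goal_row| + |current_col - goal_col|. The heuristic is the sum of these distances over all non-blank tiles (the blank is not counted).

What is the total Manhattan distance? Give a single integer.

Answer: 18

Derivation:
Tile 8: at (0,0), goal (2,1), distance |0-2|+|0-1| = 3
Tile 2: at (0,1), goal (0,1), distance |0-0|+|1-1| = 0
Tile 4: at (0,2), goal (1,0), distance |0-1|+|2-0| = 3
Tile 7: at (1,0), goal (2,0), distance |1-2|+|0-0| = 1
Tile 1: at (1,2), goal (0,0), distance |1-0|+|2-0| = 3
Tile 3: at (2,0), goal (0,2), distance |2-0|+|0-2| = 4
Tile 6: at (2,1), goal (1,2), distance |2-1|+|1-2| = 2
Tile 5: at (2,2), goal (1,1), distance |2-1|+|2-1| = 2
Sum: 3 + 0 + 3 + 1 + 3 + 4 + 2 + 2 = 18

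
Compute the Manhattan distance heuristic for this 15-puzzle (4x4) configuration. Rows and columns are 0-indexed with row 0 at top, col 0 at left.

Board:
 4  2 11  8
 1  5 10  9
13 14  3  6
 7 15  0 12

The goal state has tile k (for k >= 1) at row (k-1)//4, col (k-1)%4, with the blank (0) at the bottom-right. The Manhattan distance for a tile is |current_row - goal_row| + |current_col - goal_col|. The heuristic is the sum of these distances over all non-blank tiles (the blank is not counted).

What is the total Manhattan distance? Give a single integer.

Answer: 27

Derivation:
Tile 4: at (0,0), goal (0,3), distance |0-0|+|0-3| = 3
Tile 2: at (0,1), goal (0,1), distance |0-0|+|1-1| = 0
Tile 11: at (0,2), goal (2,2), distance |0-2|+|2-2| = 2
Tile 8: at (0,3), goal (1,3), distance |0-1|+|3-3| = 1
Tile 1: at (1,0), goal (0,0), distance |1-0|+|0-0| = 1
Tile 5: at (1,1), goal (1,0), distance |1-1|+|1-0| = 1
Tile 10: at (1,2), goal (2,1), distance |1-2|+|2-1| = 2
Tile 9: at (1,3), goal (2,0), distance |1-2|+|3-0| = 4
Tile 13: at (2,0), goal (3,0), distance |2-3|+|0-0| = 1
Tile 14: at (2,1), goal (3,1), distance |2-3|+|1-1| = 1
Tile 3: at (2,2), goal (0,2), distance |2-0|+|2-2| = 2
Tile 6: at (2,3), goal (1,1), distance |2-1|+|3-1| = 3
Tile 7: at (3,0), goal (1,2), distance |3-1|+|0-2| = 4
Tile 15: at (3,1), goal (3,2), distance |3-3|+|1-2| = 1
Tile 12: at (3,3), goal (2,3), distance |3-2|+|3-3| = 1
Sum: 3 + 0 + 2 + 1 + 1 + 1 + 2 + 4 + 1 + 1 + 2 + 3 + 4 + 1 + 1 = 27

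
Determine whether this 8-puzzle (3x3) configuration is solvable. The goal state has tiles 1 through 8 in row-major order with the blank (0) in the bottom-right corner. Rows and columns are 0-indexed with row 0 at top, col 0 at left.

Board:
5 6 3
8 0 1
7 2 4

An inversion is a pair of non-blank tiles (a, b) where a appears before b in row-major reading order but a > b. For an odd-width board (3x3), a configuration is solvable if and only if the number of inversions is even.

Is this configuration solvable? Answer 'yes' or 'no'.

Answer: yes

Derivation:
Inversions (pairs i<j in row-major order where tile[i] > tile[j] > 0): 16
16 is even, so the puzzle is solvable.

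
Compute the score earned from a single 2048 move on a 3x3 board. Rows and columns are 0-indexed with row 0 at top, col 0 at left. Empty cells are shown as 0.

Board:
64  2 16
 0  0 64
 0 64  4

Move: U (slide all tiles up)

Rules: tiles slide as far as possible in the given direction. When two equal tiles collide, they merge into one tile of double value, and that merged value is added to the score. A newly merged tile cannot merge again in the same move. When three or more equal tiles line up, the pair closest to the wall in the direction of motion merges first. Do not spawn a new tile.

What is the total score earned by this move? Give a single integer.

Answer: 0

Derivation:
Slide up:
col 0: [64, 0, 0] -> [64, 0, 0]  score +0 (running 0)
col 1: [2, 0, 64] -> [2, 64, 0]  score +0 (running 0)
col 2: [16, 64, 4] -> [16, 64, 4]  score +0 (running 0)
Board after move:
64  2 16
 0 64 64
 0  0  4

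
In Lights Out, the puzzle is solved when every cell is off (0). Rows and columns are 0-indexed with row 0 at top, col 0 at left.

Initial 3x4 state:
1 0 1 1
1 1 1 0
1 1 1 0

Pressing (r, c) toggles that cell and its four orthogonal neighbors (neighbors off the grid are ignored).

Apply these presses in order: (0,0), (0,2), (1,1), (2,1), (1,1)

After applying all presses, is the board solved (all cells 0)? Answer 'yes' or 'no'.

After press 1 at (0,0):
0 1 1 1
0 1 1 0
1 1 1 0

After press 2 at (0,2):
0 0 0 0
0 1 0 0
1 1 1 0

After press 3 at (1,1):
0 1 0 0
1 0 1 0
1 0 1 0

After press 4 at (2,1):
0 1 0 0
1 1 1 0
0 1 0 0

After press 5 at (1,1):
0 0 0 0
0 0 0 0
0 0 0 0

Lights still on: 0

Answer: yes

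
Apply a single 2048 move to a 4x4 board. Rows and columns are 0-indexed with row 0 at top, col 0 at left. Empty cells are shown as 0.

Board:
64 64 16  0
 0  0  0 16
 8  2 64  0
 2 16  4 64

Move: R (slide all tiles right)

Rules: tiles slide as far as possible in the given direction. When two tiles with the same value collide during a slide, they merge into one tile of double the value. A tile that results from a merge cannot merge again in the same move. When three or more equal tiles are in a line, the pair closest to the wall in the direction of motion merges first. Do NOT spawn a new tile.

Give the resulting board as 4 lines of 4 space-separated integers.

Slide right:
row 0: [64, 64, 16, 0] -> [0, 0, 128, 16]
row 1: [0, 0, 0, 16] -> [0, 0, 0, 16]
row 2: [8, 2, 64, 0] -> [0, 8, 2, 64]
row 3: [2, 16, 4, 64] -> [2, 16, 4, 64]

Answer:   0   0 128  16
  0   0   0  16
  0   8   2  64
  2  16   4  64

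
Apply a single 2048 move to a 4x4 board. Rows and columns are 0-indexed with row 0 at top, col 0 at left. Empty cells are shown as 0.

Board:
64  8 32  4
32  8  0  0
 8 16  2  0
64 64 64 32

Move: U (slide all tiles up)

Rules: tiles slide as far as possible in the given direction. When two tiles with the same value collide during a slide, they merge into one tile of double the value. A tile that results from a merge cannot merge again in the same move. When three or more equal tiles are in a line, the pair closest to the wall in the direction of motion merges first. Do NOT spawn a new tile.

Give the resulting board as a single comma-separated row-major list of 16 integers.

Answer: 64, 16, 32, 4, 32, 16, 2, 32, 8, 64, 64, 0, 64, 0, 0, 0

Derivation:
Slide up:
col 0: [64, 32, 8, 64] -> [64, 32, 8, 64]
col 1: [8, 8, 16, 64] -> [16, 16, 64, 0]
col 2: [32, 0, 2, 64] -> [32, 2, 64, 0]
col 3: [4, 0, 0, 32] -> [4, 32, 0, 0]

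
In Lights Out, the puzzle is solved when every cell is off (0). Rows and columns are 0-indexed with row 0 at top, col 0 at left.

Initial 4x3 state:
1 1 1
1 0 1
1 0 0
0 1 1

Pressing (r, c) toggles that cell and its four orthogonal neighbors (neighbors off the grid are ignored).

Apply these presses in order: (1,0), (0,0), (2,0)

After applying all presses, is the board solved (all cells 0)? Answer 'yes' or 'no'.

Answer: no

Derivation:
After press 1 at (1,0):
0 1 1
0 1 1
0 0 0
0 1 1

After press 2 at (0,0):
1 0 1
1 1 1
0 0 0
0 1 1

After press 3 at (2,0):
1 0 1
0 1 1
1 1 0
1 1 1

Lights still on: 9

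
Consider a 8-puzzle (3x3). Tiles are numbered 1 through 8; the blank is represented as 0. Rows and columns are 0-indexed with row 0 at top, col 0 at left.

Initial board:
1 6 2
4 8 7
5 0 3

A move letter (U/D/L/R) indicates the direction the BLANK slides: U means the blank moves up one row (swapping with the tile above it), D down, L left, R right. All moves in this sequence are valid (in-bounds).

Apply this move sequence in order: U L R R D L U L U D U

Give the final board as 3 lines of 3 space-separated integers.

After move 1 (U):
1 6 2
4 0 7
5 8 3

After move 2 (L):
1 6 2
0 4 7
5 8 3

After move 3 (R):
1 6 2
4 0 7
5 8 3

After move 4 (R):
1 6 2
4 7 0
5 8 3

After move 5 (D):
1 6 2
4 7 3
5 8 0

After move 6 (L):
1 6 2
4 7 3
5 0 8

After move 7 (U):
1 6 2
4 0 3
5 7 8

After move 8 (L):
1 6 2
0 4 3
5 7 8

After move 9 (U):
0 6 2
1 4 3
5 7 8

After move 10 (D):
1 6 2
0 4 3
5 7 8

After move 11 (U):
0 6 2
1 4 3
5 7 8

Answer: 0 6 2
1 4 3
5 7 8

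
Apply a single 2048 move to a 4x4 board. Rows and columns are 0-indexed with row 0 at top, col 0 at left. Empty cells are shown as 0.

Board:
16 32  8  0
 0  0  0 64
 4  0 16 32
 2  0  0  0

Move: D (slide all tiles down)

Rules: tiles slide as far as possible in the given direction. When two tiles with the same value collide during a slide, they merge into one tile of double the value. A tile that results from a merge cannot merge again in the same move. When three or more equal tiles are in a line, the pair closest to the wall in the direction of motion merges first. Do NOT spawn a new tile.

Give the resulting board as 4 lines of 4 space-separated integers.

Slide down:
col 0: [16, 0, 4, 2] -> [0, 16, 4, 2]
col 1: [32, 0, 0, 0] -> [0, 0, 0, 32]
col 2: [8, 0, 16, 0] -> [0, 0, 8, 16]
col 3: [0, 64, 32, 0] -> [0, 0, 64, 32]

Answer:  0  0  0  0
16  0  0  0
 4  0  8 64
 2 32 16 32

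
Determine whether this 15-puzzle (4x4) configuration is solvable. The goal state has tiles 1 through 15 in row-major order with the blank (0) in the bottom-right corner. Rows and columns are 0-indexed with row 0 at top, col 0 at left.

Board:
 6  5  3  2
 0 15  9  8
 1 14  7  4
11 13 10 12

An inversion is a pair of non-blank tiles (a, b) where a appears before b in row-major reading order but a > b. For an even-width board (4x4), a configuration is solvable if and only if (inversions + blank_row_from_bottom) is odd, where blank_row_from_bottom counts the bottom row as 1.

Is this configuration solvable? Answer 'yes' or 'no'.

Inversions: 39
Blank is in row 1 (0-indexed from top), which is row 3 counting from the bottom (bottom = 1).
39 + 3 = 42, which is even, so the puzzle is not solvable.

Answer: no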